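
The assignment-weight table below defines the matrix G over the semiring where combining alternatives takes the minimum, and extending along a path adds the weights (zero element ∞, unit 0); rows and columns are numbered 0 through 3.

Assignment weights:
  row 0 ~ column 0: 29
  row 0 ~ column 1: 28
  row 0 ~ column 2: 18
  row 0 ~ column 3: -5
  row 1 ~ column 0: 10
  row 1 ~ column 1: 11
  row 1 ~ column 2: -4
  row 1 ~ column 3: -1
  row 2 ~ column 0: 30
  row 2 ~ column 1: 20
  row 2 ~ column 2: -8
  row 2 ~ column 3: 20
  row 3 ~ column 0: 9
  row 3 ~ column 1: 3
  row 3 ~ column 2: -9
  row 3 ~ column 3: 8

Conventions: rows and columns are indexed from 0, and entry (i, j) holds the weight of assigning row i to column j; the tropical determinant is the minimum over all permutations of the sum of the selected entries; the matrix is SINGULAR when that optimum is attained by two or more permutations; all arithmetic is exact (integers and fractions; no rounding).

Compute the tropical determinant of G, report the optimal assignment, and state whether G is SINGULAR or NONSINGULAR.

σ = (0, 1, 2, 3): 29 + 11 + (-8) + 8 = 40
σ = (0, 1, 3, 2): 29 + 11 + 20 + (-9) = 51
σ = (0, 2, 1, 3): 29 + (-4) + 20 + 8 = 53
σ = (0, 2, 3, 1): 29 + (-4) + 20 + 3 = 48
σ = (0, 3, 1, 2): 29 + (-1) + 20 + (-9) = 39
σ = (0, 3, 2, 1): 29 + (-1) + (-8) + 3 = 23
σ = (1, 0, 2, 3): 28 + 10 + (-8) + 8 = 38
σ = (1, 0, 3, 2): 28 + 10 + 20 + (-9) = 49
σ = (1, 2, 0, 3): 28 + (-4) + 30 + 8 = 62
σ = (1, 2, 3, 0): 28 + (-4) + 20 + 9 = 53
σ = (1, 3, 0, 2): 28 + (-1) + 30 + (-9) = 48
σ = (1, 3, 2, 0): 28 + (-1) + (-8) + 9 = 28
σ = (2, 0, 1, 3): 18 + 10 + 20 + 8 = 56
σ = (2, 0, 3, 1): 18 + 10 + 20 + 3 = 51
σ = (2, 1, 0, 3): 18 + 11 + 30 + 8 = 67
σ = (2, 1, 3, 0): 18 + 11 + 20 + 9 = 58
σ = (2, 3, 0, 1): 18 + (-1) + 30 + 3 = 50
σ = (2, 3, 1, 0): 18 + (-1) + 20 + 9 = 46
σ = (3, 0, 1, 2): (-5) + 10 + 20 + (-9) = 16
σ = (3, 0, 2, 1): (-5) + 10 + (-8) + 3 = 0
σ = (3, 1, 0, 2): (-5) + 11 + 30 + (-9) = 27
σ = (3, 1, 2, 0): (-5) + 11 + (-8) + 9 = 7
σ = (3, 2, 0, 1): (-5) + (-4) + 30 + 3 = 24
σ = (3, 2, 1, 0): (-5) + (-4) + 20 + 9 = 20
Optimal value attained by: σ = (3, 0, 2, 1).
Answer: det⊕(G) = 0; verdict: NONSINGULAR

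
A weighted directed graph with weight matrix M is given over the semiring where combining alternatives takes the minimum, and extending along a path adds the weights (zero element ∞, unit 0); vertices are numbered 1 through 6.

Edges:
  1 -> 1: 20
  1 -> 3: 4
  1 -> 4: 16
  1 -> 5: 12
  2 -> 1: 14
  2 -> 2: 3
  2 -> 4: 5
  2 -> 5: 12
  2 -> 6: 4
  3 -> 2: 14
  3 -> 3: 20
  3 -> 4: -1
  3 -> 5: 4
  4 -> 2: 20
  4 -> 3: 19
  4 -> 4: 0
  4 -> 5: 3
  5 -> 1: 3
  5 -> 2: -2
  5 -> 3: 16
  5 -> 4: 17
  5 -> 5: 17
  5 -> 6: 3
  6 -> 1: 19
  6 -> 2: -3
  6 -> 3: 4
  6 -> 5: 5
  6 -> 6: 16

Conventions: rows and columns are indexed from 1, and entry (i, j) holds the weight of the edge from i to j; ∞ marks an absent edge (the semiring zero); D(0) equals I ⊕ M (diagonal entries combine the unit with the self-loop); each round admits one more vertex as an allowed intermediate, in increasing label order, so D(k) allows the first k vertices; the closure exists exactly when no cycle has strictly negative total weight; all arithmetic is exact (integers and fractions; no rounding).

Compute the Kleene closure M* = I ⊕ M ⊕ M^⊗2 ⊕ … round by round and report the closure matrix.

D(0):
  [0, ∞, 4, 16, 12, ∞]
  [14, 0, ∞, 5, 12, 4]
  [∞, 14, 0, -1, 4, ∞]
  [∞, 20, 19, 0, 3, ∞]
  [3, -2, 16, 17, 0, 3]
  [19, -3, 4, ∞, 5, 0]
D(1):
  [0, ∞, 4, 16, 12, ∞]
  [14, 0, 18, 5, 12, 4]
  [∞, 14, 0, -1, 4, ∞]
  [∞, 20, 19, 0, 3, ∞]
  [3, -2, 7, 17, 0, 3]
  [19, -3, 4, 35, 5, 0]
D(2):
  [0, ∞, 4, 16, 12, ∞]
  [14, 0, 18, 5, 12, 4]
  [28, 14, 0, -1, 4, 18]
  [34, 20, 19, 0, 3, 24]
  [3, -2, 7, 3, 0, 2]
  [11, -3, 4, 2, 5, 0]
D(3):
  [0, 18, 4, 3, 8, 22]
  [14, 0, 18, 5, 12, 4]
  [28, 14, 0, -1, 4, 18]
  [34, 20, 19, 0, 3, 24]
  [3, -2, 7, 3, 0, 2]
  [11, -3, 4, 2, 5, 0]
D(4):
  [0, 18, 4, 3, 6, 22]
  [14, 0, 18, 5, 8, 4]
  [28, 14, 0, -1, 2, 18]
  [34, 20, 19, 0, 3, 24]
  [3, -2, 7, 3, 0, 2]
  [11, -3, 4, 2, 5, 0]
D(5):
  [0, 4, 4, 3, 6, 8]
  [11, 0, 15, 5, 8, 4]
  [5, 0, 0, -1, 2, 4]
  [6, 1, 10, 0, 3, 5]
  [3, -2, 7, 3, 0, 2]
  [8, -3, 4, 2, 5, 0]
D(6):
  [0, 4, 4, 3, 6, 8]
  [11, 0, 8, 5, 8, 4]
  [5, 0, 0, -1, 2, 4]
  [6, 1, 9, 0, 3, 5]
  [3, -2, 6, 3, 0, 2]
  [8, -3, 4, 2, 5, 0]
Answer: M* = [[0, 4, 4, 3, 6, 8], [11, 0, 8, 5, 8, 4], [5, 0, 0, -1, 2, 4], [6, 1, 9, 0, 3, 5], [3, -2, 6, 3, 0, 2], [8, -3, 4, 2, 5, 0]]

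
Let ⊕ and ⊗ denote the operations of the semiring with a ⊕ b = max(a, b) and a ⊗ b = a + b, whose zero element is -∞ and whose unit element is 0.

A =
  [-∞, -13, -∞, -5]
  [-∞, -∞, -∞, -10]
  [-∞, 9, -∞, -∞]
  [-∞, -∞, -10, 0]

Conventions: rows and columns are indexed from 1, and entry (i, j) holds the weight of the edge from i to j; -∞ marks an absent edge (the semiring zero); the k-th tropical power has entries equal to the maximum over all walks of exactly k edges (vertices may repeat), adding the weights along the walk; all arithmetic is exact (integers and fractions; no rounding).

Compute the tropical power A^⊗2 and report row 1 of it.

A^⊗2:
  [-∞, -∞, -15, -5]
  [-∞, -∞, -20, -10]
  [-∞, -∞, -∞, -1]
  [-∞, -1, -10, 0]
Answer: row 1 of A^⊗2 = [-∞, -∞, -15, -5]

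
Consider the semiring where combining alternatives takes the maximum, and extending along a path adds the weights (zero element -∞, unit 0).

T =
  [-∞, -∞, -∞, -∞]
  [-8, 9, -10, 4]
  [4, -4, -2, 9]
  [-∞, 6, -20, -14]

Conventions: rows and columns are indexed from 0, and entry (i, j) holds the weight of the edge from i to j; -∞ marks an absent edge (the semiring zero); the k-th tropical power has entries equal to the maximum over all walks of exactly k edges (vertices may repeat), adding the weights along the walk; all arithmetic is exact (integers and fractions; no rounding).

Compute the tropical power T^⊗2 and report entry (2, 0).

T^⊗2:
  [-∞, -∞, -∞, -∞]
  [1, 18, -1, 13]
  [2, 15, -4, 7]
  [-2, 15, -4, 10]
Key observation: the optimum is the walk 2->2->0, with weight (-2) + 4 = 2.
Optimal value attained by: walk 2->2->0.
Answer: (T^⊗2)[2][0] = 2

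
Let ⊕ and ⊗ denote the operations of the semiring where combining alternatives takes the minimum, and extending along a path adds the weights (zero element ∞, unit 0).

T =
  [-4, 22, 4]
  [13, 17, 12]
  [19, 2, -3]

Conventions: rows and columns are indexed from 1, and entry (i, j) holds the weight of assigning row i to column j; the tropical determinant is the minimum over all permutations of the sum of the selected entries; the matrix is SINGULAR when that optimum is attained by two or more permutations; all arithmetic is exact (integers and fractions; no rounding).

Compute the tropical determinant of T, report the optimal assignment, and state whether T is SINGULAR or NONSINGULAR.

σ = (1, 2, 3): (-4) + 17 + (-3) = 10
σ = (1, 3, 2): (-4) + 12 + 2 = 10
σ = (2, 1, 3): 22 + 13 + (-3) = 32
σ = (2, 3, 1): 22 + 12 + 19 = 53
σ = (3, 1, 2): 4 + 13 + 2 = 19
σ = (3, 2, 1): 4 + 17 + 19 = 40
Optimal value attained by: σ = (1, 2, 3).
Answer: det⊕(T) = 10; verdict: SINGULAR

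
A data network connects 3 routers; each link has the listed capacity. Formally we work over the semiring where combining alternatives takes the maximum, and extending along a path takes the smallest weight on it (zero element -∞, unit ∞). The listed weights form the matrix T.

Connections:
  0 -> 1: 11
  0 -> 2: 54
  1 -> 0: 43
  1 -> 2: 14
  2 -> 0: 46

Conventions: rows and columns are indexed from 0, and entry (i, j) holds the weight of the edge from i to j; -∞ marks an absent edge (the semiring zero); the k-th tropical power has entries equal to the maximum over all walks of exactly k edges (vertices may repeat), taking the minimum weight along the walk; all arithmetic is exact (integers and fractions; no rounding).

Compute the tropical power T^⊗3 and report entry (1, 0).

T^⊗2:
  [46, -∞, 11]
  [14, 11, 43]
  [-∞, 11, 46]
T^⊗3:
  [11, 11, 46]
  [43, 11, 14]
  [46, -∞, 11]
Key observation: the optimum is the walk 1->0->2->0, with weight 43 min 54 min 46 = 43.
Optimal value attained by: walk 1->0->2->0.
Answer: (T^⊗3)[1][0] = 43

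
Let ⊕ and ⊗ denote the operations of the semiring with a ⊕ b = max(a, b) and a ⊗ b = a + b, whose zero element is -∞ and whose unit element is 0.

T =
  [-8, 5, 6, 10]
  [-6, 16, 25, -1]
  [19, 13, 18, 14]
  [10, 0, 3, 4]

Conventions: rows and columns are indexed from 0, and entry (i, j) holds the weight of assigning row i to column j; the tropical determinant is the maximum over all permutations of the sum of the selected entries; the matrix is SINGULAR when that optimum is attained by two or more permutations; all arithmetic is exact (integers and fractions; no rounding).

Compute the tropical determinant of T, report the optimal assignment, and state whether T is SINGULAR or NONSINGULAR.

σ = (0, 1, 2, 3): (-8) + 16 + 18 + 4 = 30
σ = (0, 1, 3, 2): (-8) + 16 + 14 + 3 = 25
σ = (0, 2, 1, 3): (-8) + 25 + 13 + 4 = 34
σ = (0, 2, 3, 1): (-8) + 25 + 14 + 0 = 31
σ = (0, 3, 1, 2): (-8) + (-1) + 13 + 3 = 7
σ = (0, 3, 2, 1): (-8) + (-1) + 18 + 0 = 9
σ = (1, 0, 2, 3): 5 + (-6) + 18 + 4 = 21
σ = (1, 0, 3, 2): 5 + (-6) + 14 + 3 = 16
σ = (1, 2, 0, 3): 5 + 25 + 19 + 4 = 53
σ = (1, 2, 3, 0): 5 + 25 + 14 + 10 = 54
σ = (1, 3, 0, 2): 5 + (-1) + 19 + 3 = 26
σ = (1, 3, 2, 0): 5 + (-1) + 18 + 10 = 32
σ = (2, 0, 1, 3): 6 + (-6) + 13 + 4 = 17
σ = (2, 0, 3, 1): 6 + (-6) + 14 + 0 = 14
σ = (2, 1, 0, 3): 6 + 16 + 19 + 4 = 45
σ = (2, 1, 3, 0): 6 + 16 + 14 + 10 = 46
σ = (2, 3, 0, 1): 6 + (-1) + 19 + 0 = 24
σ = (2, 3, 1, 0): 6 + (-1) + 13 + 10 = 28
σ = (3, 0, 1, 2): 10 + (-6) + 13 + 3 = 20
σ = (3, 0, 2, 1): 10 + (-6) + 18 + 0 = 22
σ = (3, 1, 0, 2): 10 + 16 + 19 + 3 = 48
σ = (3, 1, 2, 0): 10 + 16 + 18 + 10 = 54
σ = (3, 2, 0, 1): 10 + 25 + 19 + 0 = 54
σ = (3, 2, 1, 0): 10 + 25 + 13 + 10 = 58
Optimal value attained by: σ = (3, 2, 1, 0).
Answer: det⊕(T) = 58; verdict: NONSINGULAR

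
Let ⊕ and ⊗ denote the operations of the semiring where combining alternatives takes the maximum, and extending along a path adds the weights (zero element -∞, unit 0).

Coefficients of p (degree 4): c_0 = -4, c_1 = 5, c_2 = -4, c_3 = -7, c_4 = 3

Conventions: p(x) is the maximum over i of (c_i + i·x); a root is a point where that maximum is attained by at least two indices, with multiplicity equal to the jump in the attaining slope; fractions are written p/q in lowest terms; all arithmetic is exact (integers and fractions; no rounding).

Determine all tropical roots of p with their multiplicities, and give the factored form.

hull edge (i=0, c=-4) to (i=1, c=5): slope 9, span 1
hull edge (i=1, c=5) to (i=4, c=3): slope -2/3, span 3
Factored form: p(x) = 3 ⊗ (x ⊕ (-9)) ⊗ (x ⊕ 2/3) ⊗ (x ⊕ 2/3) ⊗ (x ⊕ 2/3)
Answer: roots = -9 (mult 1), 2/3 (mult 3)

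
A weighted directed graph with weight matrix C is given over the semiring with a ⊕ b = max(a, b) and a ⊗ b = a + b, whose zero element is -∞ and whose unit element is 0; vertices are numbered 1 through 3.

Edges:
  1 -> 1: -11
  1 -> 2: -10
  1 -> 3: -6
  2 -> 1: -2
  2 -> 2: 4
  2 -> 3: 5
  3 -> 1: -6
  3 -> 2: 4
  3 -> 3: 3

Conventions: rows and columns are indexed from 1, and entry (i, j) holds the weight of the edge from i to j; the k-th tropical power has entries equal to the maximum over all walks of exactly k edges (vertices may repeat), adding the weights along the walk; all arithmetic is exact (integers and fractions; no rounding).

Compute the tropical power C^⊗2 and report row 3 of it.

C^⊗2:
  [-12, -2, -3]
  [2, 9, 9]
  [2, 8, 9]
Answer: row 3 of C^⊗2 = [2, 8, 9]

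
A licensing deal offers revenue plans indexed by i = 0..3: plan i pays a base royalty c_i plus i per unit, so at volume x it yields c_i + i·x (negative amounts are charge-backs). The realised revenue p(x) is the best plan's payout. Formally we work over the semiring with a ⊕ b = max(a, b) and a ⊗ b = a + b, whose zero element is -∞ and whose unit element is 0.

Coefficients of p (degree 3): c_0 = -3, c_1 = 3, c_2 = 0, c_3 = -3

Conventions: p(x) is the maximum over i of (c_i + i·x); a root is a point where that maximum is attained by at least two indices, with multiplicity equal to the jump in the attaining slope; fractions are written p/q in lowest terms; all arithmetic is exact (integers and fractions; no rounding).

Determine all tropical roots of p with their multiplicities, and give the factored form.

hull edge (i=0, c=-3) to (i=1, c=3): slope 6, span 1
hull edge (i=1, c=3) to (i=3, c=-3): slope -3, span 2
Factored form: p(x) = -3 ⊗ (x ⊕ (-6)) ⊗ (x ⊕ 3) ⊗ (x ⊕ 3)
Answer: roots = -6 (mult 1), 3 (mult 2)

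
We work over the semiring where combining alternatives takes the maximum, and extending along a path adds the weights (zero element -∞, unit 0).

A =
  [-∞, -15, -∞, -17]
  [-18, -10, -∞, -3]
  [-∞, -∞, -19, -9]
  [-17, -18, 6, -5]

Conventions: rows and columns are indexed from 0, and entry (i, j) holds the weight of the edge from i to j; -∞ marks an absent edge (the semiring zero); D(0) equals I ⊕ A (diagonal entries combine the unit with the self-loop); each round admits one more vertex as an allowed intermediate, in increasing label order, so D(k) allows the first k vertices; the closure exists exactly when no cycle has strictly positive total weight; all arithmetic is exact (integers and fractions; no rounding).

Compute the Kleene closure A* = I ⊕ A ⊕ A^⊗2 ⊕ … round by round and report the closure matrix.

D(0):
  [0, -15, -∞, -17]
  [-18, 0, -∞, -3]
  [-∞, -∞, 0, -9]
  [-17, -18, 6, 0]
D(1):
  [0, -15, -∞, -17]
  [-18, 0, -∞, -3]
  [-∞, -∞, 0, -9]
  [-17, -18, 6, 0]
D(2):
  [0, -15, -∞, -17]
  [-18, 0, -∞, -3]
  [-∞, -∞, 0, -9]
  [-17, -18, 6, 0]
D(3):
  [0, -15, -∞, -17]
  [-18, 0, -∞, -3]
  [-∞, -∞, 0, -9]
  [-17, -18, 6, 0]
D(4):
  [0, -15, -11, -17]
  [-18, 0, 3, -3]
  [-26, -27, 0, -9]
  [-17, -18, 6, 0]
Answer: A* = [[0, -15, -11, -17], [-18, 0, 3, -3], [-26, -27, 0, -9], [-17, -18, 6, 0]]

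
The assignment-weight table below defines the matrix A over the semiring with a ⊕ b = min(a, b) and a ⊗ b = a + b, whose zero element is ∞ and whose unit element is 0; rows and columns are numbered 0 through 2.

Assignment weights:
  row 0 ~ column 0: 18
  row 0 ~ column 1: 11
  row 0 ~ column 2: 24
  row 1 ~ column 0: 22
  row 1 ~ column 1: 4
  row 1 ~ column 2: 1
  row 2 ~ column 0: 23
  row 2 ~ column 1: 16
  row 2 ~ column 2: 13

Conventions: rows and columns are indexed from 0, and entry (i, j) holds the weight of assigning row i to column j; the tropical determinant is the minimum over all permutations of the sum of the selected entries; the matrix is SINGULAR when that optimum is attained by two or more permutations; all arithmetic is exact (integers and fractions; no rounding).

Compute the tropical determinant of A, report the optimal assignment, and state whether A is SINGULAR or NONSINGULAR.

σ = (0, 1, 2): 18 + 4 + 13 = 35
σ = (0, 2, 1): 18 + 1 + 16 = 35
σ = (1, 0, 2): 11 + 22 + 13 = 46
σ = (1, 2, 0): 11 + 1 + 23 = 35
σ = (2, 0, 1): 24 + 22 + 16 = 62
σ = (2, 1, 0): 24 + 4 + 23 = 51
Optimal value attained by: σ = (0, 1, 2).
Answer: det⊕(A) = 35; verdict: SINGULAR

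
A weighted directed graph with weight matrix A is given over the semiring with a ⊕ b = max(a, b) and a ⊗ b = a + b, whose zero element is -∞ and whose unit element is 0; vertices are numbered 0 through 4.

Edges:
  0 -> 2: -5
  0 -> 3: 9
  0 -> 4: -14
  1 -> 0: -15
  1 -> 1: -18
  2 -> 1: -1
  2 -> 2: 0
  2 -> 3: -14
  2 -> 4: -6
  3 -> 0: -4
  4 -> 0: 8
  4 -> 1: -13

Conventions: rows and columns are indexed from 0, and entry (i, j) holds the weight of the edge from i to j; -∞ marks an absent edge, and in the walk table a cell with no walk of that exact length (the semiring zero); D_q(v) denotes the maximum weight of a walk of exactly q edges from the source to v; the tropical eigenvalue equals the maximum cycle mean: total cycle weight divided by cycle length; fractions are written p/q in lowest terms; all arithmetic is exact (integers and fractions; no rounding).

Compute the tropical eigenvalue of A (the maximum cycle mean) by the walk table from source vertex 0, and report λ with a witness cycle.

q=0: [0, -∞, -∞, -∞, -∞]
q=1: [-∞, -∞, -5, 9, -14]
q=2: [5, -6, -5, -19, -11]
q=3: [-3, -6, 0, 14, -9]
q=4: [10, -1, 0, 6, -6]
q=5: [2, -1, 5, 19, -4]
Optimal cycle mean attained by: cycle 0->3->0, total 9 + (-4), length 2.
Answer: λ = 5/2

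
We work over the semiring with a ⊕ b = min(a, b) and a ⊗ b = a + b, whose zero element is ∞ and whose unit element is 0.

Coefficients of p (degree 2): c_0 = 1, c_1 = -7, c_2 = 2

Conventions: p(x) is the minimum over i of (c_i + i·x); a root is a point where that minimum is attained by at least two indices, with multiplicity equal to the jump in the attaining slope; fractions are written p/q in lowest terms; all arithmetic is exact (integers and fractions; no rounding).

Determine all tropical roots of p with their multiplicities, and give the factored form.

hull edge (i=0, c=1) to (i=1, c=-7): slope -8, span 1
hull edge (i=1, c=-7) to (i=2, c=2): slope 9, span 1
Factored form: p(x) = 2 ⊗ (x ⊕ (-9)) ⊗ (x ⊕ 8)
Answer: roots = -9 (mult 1), 8 (mult 1)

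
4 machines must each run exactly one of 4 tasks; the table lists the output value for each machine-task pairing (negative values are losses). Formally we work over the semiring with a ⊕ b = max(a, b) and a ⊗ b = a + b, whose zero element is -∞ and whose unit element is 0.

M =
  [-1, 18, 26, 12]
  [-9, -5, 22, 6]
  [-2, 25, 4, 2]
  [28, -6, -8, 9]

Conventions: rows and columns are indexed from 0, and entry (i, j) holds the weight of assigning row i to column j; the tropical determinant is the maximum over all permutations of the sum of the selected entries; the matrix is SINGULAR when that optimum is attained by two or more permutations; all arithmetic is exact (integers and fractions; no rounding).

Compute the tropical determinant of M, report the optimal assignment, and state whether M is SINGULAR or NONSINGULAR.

σ = (0, 1, 2, 3): (-1) + (-5) + 4 + 9 = 7
σ = (0, 1, 3, 2): (-1) + (-5) + 2 + (-8) = -12
σ = (0, 2, 1, 3): (-1) + 22 + 25 + 9 = 55
σ = (0, 2, 3, 1): (-1) + 22 + 2 + (-6) = 17
σ = (0, 3, 1, 2): (-1) + 6 + 25 + (-8) = 22
σ = (0, 3, 2, 1): (-1) + 6 + 4 + (-6) = 3
σ = (1, 0, 2, 3): 18 + (-9) + 4 + 9 = 22
σ = (1, 0, 3, 2): 18 + (-9) + 2 + (-8) = 3
σ = (1, 2, 0, 3): 18 + 22 + (-2) + 9 = 47
σ = (1, 2, 3, 0): 18 + 22 + 2 + 28 = 70
σ = (1, 3, 0, 2): 18 + 6 + (-2) + (-8) = 14
σ = (1, 3, 2, 0): 18 + 6 + 4 + 28 = 56
σ = (2, 0, 1, 3): 26 + (-9) + 25 + 9 = 51
σ = (2, 0, 3, 1): 26 + (-9) + 2 + (-6) = 13
σ = (2, 1, 0, 3): 26 + (-5) + (-2) + 9 = 28
σ = (2, 1, 3, 0): 26 + (-5) + 2 + 28 = 51
σ = (2, 3, 0, 1): 26 + 6 + (-2) + (-6) = 24
σ = (2, 3, 1, 0): 26 + 6 + 25 + 28 = 85
σ = (3, 0, 1, 2): 12 + (-9) + 25 + (-8) = 20
σ = (3, 0, 2, 1): 12 + (-9) + 4 + (-6) = 1
σ = (3, 1, 0, 2): 12 + (-5) + (-2) + (-8) = -3
σ = (3, 1, 2, 0): 12 + (-5) + 4 + 28 = 39
σ = (3, 2, 0, 1): 12 + 22 + (-2) + (-6) = 26
σ = (3, 2, 1, 0): 12 + 22 + 25 + 28 = 87
Optimal value attained by: σ = (3, 2, 1, 0).
Answer: det⊕(M) = 87; verdict: NONSINGULAR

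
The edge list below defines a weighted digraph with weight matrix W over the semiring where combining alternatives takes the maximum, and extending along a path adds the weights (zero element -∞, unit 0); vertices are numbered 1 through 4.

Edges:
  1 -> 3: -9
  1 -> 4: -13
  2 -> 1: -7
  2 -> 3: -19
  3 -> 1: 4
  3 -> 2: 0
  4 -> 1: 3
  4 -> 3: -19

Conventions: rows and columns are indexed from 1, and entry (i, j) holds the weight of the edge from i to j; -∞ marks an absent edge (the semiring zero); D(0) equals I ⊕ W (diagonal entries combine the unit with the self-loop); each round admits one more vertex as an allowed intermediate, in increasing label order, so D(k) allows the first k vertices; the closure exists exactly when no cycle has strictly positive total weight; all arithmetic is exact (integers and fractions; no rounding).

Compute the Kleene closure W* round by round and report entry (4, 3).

D(0):
  [0, -∞, -9, -13]
  [-7, 0, -19, -∞]
  [4, 0, 0, -∞]
  [3, -∞, -19, 0]
D(1):
  [0, -∞, -9, -13]
  [-7, 0, -16, -20]
  [4, 0, 0, -9]
  [3, -∞, -6, 0]
D(2):
  [0, -∞, -9, -13]
  [-7, 0, -16, -20]
  [4, 0, 0, -9]
  [3, -∞, -6, 0]
D(3):
  [0, -9, -9, -13]
  [-7, 0, -16, -20]
  [4, 0, 0, -9]
  [3, -6, -6, 0]
D(4):
  [0, -9, -9, -13]
  [-7, 0, -16, -20]
  [4, 0, 0, -9]
  [3, -6, -6, 0]
Answer: W*[4][3] = -6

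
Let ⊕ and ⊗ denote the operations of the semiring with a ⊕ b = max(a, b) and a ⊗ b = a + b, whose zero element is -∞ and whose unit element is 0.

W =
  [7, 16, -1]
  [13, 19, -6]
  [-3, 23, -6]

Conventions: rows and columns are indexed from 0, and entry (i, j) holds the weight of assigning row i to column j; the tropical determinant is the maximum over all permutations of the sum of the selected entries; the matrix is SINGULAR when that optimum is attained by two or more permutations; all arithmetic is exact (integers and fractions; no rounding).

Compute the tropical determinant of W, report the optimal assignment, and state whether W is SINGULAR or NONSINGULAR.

σ = (0, 1, 2): 7 + 19 + (-6) = 20
σ = (0, 2, 1): 7 + (-6) + 23 = 24
σ = (1, 0, 2): 16 + 13 + (-6) = 23
σ = (1, 2, 0): 16 + (-6) + (-3) = 7
σ = (2, 0, 1): (-1) + 13 + 23 = 35
σ = (2, 1, 0): (-1) + 19 + (-3) = 15
Optimal value attained by: σ = (2, 0, 1).
Answer: det⊕(W) = 35; verdict: NONSINGULAR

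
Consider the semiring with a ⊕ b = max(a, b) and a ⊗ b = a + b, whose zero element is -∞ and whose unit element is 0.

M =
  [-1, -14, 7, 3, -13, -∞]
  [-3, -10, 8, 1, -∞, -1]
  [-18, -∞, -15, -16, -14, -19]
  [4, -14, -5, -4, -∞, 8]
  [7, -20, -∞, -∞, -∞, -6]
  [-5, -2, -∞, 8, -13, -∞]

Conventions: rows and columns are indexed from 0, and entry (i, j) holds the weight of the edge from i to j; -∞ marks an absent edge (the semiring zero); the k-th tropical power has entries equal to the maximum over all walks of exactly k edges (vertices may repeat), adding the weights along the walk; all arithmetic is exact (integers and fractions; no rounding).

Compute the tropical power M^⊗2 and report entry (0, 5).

M^⊗2:
  [7, -11, 6, 2, -7, 11]
  [5, -3, 4, 7, -6, 9]
  [-7, -21, -11, -11, -29, -8]
  [3, 6, 11, 16, -5, 4]
  [6, -7, 14, 10, -6, -21]
  [12, -6, 6, 4, -18, 16]
Key observation: the optimum is the walk 0->3->5, with weight 3 + 8 = 11.
Optimal value attained by: walk 0->3->5.
Answer: (M^⊗2)[0][5] = 11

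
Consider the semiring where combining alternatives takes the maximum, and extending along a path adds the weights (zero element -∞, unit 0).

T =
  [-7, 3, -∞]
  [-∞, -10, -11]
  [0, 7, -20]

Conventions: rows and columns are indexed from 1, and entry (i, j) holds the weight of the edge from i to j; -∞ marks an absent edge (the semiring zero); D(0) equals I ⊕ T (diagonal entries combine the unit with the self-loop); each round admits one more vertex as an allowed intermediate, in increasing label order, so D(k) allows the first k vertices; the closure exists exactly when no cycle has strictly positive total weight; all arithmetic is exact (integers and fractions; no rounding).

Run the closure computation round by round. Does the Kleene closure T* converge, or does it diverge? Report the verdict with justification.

D(0):
  [0, 3, -∞]
  [-∞, 0, -11]
  [0, 7, 0]
D(1):
  [0, 3, -∞]
  [-∞, 0, -11]
  [0, 7, 0]
D(2):
  [0, 3, -8]
  [-∞, 0, -11]
  [0, 7, 0]
D(3):
  [0, 3, -8]
  [-11, 0, -11]
  [0, 7, 0]
Key observation: every diagonal entry stays at the unit through all rounds, so no improving cycle exists.
Answer: CONVERGES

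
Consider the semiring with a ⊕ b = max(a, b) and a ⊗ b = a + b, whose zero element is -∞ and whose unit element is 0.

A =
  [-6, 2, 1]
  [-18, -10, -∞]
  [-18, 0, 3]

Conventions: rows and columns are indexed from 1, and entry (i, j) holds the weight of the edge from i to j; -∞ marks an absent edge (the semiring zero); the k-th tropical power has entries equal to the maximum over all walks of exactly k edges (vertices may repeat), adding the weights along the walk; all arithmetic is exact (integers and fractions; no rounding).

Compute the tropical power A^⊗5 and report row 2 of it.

A^⊗2:
  [-12, 1, 4]
  [-24, -16, -17]
  [-15, 3, 6]
A^⊗3:
  [-14, 4, 7]
  [-30, -17, -14]
  [-12, 6, 9]
A^⊗4:
  [-11, 7, 10]
  [-32, -14, -11]
  [-9, 9, 12]
A^⊗5:
  [-8, 10, 13]
  [-29, -11, -8]
  [-6, 12, 15]
Answer: row 2 of A^⊗5 = [-29, -11, -8]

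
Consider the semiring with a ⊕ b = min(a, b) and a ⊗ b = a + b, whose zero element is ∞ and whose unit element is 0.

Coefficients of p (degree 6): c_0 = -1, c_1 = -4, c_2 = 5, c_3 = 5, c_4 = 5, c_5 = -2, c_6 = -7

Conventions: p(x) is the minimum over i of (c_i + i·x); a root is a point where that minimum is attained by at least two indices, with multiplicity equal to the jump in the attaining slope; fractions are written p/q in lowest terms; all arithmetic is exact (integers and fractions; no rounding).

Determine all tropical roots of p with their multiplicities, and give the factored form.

hull edge (i=0, c=-1) to (i=1, c=-4): slope -3, span 1
hull edge (i=1, c=-4) to (i=6, c=-7): slope -3/5, span 5
Factored form: p(x) = -7 ⊗ (x ⊕ 3/5) ⊗ (x ⊕ 3/5) ⊗ (x ⊕ 3/5) ⊗ (x ⊕ 3/5) ⊗ (x ⊕ 3/5) ⊗ (x ⊕ 3)
Answer: roots = 3/5 (mult 5), 3 (mult 1)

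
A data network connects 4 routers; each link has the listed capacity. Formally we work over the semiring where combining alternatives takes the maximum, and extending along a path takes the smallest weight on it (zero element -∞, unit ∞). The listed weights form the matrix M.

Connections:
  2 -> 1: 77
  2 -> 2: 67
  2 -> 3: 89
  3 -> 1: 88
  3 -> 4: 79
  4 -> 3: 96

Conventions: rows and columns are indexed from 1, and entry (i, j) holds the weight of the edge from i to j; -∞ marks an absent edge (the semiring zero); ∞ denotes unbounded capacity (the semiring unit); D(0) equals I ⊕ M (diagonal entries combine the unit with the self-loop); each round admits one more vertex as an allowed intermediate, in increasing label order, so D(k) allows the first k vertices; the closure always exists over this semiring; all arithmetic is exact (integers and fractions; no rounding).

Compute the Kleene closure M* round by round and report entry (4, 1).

D(0):
  [∞, -∞, -∞, -∞]
  [77, ∞, 89, -∞]
  [88, -∞, ∞, 79]
  [-∞, -∞, 96, ∞]
D(1):
  [∞, -∞, -∞, -∞]
  [77, ∞, 89, -∞]
  [88, -∞, ∞, 79]
  [-∞, -∞, 96, ∞]
D(2):
  [∞, -∞, -∞, -∞]
  [77, ∞, 89, -∞]
  [88, -∞, ∞, 79]
  [-∞, -∞, 96, ∞]
D(3):
  [∞, -∞, -∞, -∞]
  [88, ∞, 89, 79]
  [88, -∞, ∞, 79]
  [88, -∞, 96, ∞]
D(4):
  [∞, -∞, -∞, -∞]
  [88, ∞, 89, 79]
  [88, -∞, ∞, 79]
  [88, -∞, 96, ∞]
Answer: M*[4][1] = 88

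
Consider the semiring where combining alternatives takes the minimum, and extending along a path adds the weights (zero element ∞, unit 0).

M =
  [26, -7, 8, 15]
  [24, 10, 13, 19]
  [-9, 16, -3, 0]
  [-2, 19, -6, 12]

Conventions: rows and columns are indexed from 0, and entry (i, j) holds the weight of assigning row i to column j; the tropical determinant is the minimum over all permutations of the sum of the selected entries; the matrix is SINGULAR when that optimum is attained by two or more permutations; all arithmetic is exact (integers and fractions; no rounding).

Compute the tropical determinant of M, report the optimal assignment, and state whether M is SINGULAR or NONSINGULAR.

σ = (0, 1, 2, 3): 26 + 10 + (-3) + 12 = 45
σ = (0, 1, 3, 2): 26 + 10 + 0 + (-6) = 30
σ = (0, 2, 1, 3): 26 + 13 + 16 + 12 = 67
σ = (0, 2, 3, 1): 26 + 13 + 0 + 19 = 58
σ = (0, 3, 1, 2): 26 + 19 + 16 + (-6) = 55
σ = (0, 3, 2, 1): 26 + 19 + (-3) + 19 = 61
σ = (1, 0, 2, 3): (-7) + 24 + (-3) + 12 = 26
σ = (1, 0, 3, 2): (-7) + 24 + 0 + (-6) = 11
σ = (1, 2, 0, 3): (-7) + 13 + (-9) + 12 = 9
σ = (1, 2, 3, 0): (-7) + 13 + 0 + (-2) = 4
σ = (1, 3, 0, 2): (-7) + 19 + (-9) + (-6) = -3
σ = (1, 3, 2, 0): (-7) + 19 + (-3) + (-2) = 7
σ = (2, 0, 1, 3): 8 + 24 + 16 + 12 = 60
σ = (2, 0, 3, 1): 8 + 24 + 0 + 19 = 51
σ = (2, 1, 0, 3): 8 + 10 + (-9) + 12 = 21
σ = (2, 1, 3, 0): 8 + 10 + 0 + (-2) = 16
σ = (2, 3, 0, 1): 8 + 19 + (-9) + 19 = 37
σ = (2, 3, 1, 0): 8 + 19 + 16 + (-2) = 41
σ = (3, 0, 1, 2): 15 + 24 + 16 + (-6) = 49
σ = (3, 0, 2, 1): 15 + 24 + (-3) + 19 = 55
σ = (3, 1, 0, 2): 15 + 10 + (-9) + (-6) = 10
σ = (3, 1, 2, 0): 15 + 10 + (-3) + (-2) = 20
σ = (3, 2, 0, 1): 15 + 13 + (-9) + 19 = 38
σ = (3, 2, 1, 0): 15 + 13 + 16 + (-2) = 42
Optimal value attained by: σ = (1, 3, 0, 2).
Answer: det⊕(M) = -3; verdict: NONSINGULAR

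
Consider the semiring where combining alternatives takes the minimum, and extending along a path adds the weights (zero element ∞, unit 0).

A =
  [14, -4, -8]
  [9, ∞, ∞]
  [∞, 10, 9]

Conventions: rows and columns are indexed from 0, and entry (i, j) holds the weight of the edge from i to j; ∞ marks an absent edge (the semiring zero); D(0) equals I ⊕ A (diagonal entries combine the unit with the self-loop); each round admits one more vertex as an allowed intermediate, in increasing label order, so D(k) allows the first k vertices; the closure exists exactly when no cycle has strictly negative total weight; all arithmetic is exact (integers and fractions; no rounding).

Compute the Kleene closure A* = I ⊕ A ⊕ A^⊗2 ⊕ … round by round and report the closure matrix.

D(0):
  [0, -4, -8]
  [9, 0, ∞]
  [∞, 10, 0]
D(1):
  [0, -4, -8]
  [9, 0, 1]
  [∞, 10, 0]
D(2):
  [0, -4, -8]
  [9, 0, 1]
  [19, 10, 0]
D(3):
  [0, -4, -8]
  [9, 0, 1]
  [19, 10, 0]
Answer: A* = [[0, -4, -8], [9, 0, 1], [19, 10, 0]]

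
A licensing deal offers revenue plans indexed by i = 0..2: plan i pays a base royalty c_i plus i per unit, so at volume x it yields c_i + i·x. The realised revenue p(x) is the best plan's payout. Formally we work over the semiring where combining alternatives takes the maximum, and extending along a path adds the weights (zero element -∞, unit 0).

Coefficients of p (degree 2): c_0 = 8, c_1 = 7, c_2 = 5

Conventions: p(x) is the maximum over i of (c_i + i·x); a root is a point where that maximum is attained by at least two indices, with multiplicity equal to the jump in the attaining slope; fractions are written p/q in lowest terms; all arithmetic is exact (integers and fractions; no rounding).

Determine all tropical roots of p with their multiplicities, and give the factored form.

hull edge (i=0, c=8) to (i=1, c=7): slope -1, span 1
hull edge (i=1, c=7) to (i=2, c=5): slope -2, span 1
Factored form: p(x) = 5 ⊗ (x ⊕ 1) ⊗ (x ⊕ 2)
Answer: roots = 1 (mult 1), 2 (mult 1)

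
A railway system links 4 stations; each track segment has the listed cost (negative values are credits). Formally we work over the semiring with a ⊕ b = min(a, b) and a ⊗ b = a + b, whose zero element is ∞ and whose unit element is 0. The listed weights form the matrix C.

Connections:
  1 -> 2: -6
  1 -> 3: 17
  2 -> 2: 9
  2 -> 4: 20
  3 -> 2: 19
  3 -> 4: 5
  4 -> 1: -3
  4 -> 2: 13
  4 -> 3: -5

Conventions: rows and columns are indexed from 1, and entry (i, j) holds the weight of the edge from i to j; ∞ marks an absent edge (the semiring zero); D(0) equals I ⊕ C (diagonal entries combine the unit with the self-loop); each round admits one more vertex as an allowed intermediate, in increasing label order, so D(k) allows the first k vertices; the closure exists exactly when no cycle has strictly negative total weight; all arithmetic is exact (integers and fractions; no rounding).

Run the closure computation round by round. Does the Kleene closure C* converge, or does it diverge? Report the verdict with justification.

D(0):
  [0, -6, 17, ∞]
  [∞, 0, ∞, 20]
  [∞, 19, 0, 5]
  [-3, 13, -5, 0]
D(1):
  [0, -6, 17, ∞]
  [∞, 0, ∞, 20]
  [∞, 19, 0, 5]
  [-3, -9, -5, 0]
D(2):
  [0, -6, 17, 14]
  [∞, 0, ∞, 20]
  [∞, 19, 0, 5]
  [-3, -9, -5, 0]
D(3):
  [0, -6, 17, 14]
  [∞, 0, ∞, 20]
  [∞, 19, 0, 5]
  [-3, -9, -5, 0]
D(4):
  [0, -6, 9, 14]
  [17, 0, 15, 20]
  [2, -4, 0, 5]
  [-3, -9, -5, 0]
Key observation: every diagonal entry stays at the unit through all rounds, so no improving cycle exists.
Answer: CONVERGES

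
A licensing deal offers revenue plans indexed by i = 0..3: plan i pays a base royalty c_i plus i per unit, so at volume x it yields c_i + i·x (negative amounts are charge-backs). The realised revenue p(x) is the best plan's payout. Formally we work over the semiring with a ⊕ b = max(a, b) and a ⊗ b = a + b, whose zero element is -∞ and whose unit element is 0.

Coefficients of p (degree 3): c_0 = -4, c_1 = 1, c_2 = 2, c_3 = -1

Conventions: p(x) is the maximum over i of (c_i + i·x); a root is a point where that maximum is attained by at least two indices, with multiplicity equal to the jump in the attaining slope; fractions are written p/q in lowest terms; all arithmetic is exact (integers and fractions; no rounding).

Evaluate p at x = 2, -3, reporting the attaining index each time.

p(2) = max(-4+0·2=-4, 1+1·2=3, 2+2·2=6, -1+3·2=5) = 6 (attained by i=2)
p(-3) = max(-4+0·(-3)=-4, 1+1·(-3)=-2, 2+2·(-3)=-4, -1+3·(-3)=-10) = -2 (attained by i=1)
Answer: p(2) = 6; p(-3) = -2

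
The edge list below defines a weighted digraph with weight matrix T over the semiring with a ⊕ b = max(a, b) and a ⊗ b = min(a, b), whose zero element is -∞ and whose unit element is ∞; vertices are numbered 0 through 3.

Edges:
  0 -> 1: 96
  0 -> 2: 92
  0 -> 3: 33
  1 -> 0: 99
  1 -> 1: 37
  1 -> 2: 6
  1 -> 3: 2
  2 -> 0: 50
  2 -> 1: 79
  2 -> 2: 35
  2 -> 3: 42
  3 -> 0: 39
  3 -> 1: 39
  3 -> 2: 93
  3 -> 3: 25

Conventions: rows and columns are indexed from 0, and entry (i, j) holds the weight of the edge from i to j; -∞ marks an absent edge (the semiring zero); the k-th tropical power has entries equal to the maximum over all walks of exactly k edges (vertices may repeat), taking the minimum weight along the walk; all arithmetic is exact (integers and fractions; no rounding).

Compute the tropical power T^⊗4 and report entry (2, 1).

T^⊗2:
  [96, 79, 35, 42]
  [37, 96, 92, 33]
  [79, 50, 50, 35]
  [50, 79, 39, 42]
T^⊗3:
  [79, 96, 92, 35]
  [96, 79, 37, 42]
  [50, 79, 79, 42]
  [79, 50, 50, 39]
T^⊗4:
  [96, 79, 79, 42]
  [79, 96, 92, 37]
  [79, 79, 50, 42]
  [50, 79, 79, 42]
Key observation: the optimum is the walk 2->1->0->2->1, with weight 79 min 99 min 92 min 79 = 79.
Optimal value attained by: walk 2->1->0->2->1.
Answer: (T^⊗4)[2][1] = 79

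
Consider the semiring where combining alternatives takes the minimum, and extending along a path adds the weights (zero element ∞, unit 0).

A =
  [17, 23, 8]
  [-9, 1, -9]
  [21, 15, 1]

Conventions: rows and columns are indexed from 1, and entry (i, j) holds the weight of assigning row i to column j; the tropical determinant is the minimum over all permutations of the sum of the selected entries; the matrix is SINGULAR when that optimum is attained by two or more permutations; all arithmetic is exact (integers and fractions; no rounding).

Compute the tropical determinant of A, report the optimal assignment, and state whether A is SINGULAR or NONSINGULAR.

σ = (1, 2, 3): 17 + 1 + 1 = 19
σ = (1, 3, 2): 17 + (-9) + 15 = 23
σ = (2, 1, 3): 23 + (-9) + 1 = 15
σ = (2, 3, 1): 23 + (-9) + 21 = 35
σ = (3, 1, 2): 8 + (-9) + 15 = 14
σ = (3, 2, 1): 8 + 1 + 21 = 30
Optimal value attained by: σ = (3, 1, 2).
Answer: det⊕(A) = 14; verdict: NONSINGULAR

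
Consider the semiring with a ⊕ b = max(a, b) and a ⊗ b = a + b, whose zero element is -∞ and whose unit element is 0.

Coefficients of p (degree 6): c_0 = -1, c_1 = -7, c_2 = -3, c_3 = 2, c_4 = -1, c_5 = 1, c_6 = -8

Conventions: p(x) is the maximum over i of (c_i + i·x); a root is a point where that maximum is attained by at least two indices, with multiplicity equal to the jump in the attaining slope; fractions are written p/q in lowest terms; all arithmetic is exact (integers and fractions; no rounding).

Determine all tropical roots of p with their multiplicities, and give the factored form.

hull edge (i=0, c=-1) to (i=3, c=2): slope 1, span 3
hull edge (i=3, c=2) to (i=5, c=1): slope -1/2, span 2
hull edge (i=5, c=1) to (i=6, c=-8): slope -9, span 1
Factored form: p(x) = -8 ⊗ (x ⊕ (-1)) ⊗ (x ⊕ (-1)) ⊗ (x ⊕ (-1)) ⊗ (x ⊕ 1/2) ⊗ (x ⊕ 1/2) ⊗ (x ⊕ 9)
Answer: roots = -1 (mult 3), 1/2 (mult 2), 9 (mult 1)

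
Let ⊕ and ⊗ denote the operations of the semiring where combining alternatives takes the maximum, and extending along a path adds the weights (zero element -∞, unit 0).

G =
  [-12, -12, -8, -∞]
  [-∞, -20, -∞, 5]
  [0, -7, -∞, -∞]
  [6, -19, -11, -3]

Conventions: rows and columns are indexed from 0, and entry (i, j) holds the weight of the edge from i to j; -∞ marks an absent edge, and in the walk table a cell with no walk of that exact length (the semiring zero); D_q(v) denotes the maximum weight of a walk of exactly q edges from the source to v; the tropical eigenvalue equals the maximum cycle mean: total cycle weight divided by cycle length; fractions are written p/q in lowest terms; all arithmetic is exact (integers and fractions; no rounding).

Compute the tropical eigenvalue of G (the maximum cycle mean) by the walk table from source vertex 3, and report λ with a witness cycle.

q=0: [-∞, -∞, -∞, 0]
q=1: [6, -19, -11, -3]
q=2: [3, -6, -2, -6]
q=3: [0, -9, -5, -1]
q=4: [5, -12, -8, -4]
Optimal cycle mean attained by: cycle 0->1->3->0, total (-12) + 5 + 6, length 3.
Answer: λ = -1/3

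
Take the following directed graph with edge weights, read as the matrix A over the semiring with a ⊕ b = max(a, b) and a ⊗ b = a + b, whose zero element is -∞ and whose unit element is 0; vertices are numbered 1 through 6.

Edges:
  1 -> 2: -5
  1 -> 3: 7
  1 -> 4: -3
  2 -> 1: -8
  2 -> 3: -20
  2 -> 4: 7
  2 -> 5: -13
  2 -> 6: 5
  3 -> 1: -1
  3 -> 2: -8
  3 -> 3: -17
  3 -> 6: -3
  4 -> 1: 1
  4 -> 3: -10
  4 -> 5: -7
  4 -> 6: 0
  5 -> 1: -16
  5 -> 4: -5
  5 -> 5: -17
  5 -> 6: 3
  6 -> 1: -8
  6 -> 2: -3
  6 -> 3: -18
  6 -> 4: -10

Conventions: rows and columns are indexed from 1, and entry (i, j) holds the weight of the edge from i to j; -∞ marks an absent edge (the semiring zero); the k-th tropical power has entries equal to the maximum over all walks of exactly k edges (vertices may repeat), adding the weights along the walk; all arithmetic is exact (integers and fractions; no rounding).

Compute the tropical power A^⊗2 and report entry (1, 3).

A^⊗2:
  [6, -1, -10, 2, -10, 4]
  [8, 2, -1, -5, 0, 7]
  [-11, -6, 6, -1, -21, -3]
  [-8, -3, 8, -2, -24, -4]
  [-4, 0, -9, -7, -12, -5]
  [-9, -13, -1, 4, -16, 2]
Key observation: the optimum is the walk 1->3->3, with weight 7 + (-17) = -10.
Optimal value attained by: walk 1->3->3.
Answer: (A^⊗2)[1][3] = -10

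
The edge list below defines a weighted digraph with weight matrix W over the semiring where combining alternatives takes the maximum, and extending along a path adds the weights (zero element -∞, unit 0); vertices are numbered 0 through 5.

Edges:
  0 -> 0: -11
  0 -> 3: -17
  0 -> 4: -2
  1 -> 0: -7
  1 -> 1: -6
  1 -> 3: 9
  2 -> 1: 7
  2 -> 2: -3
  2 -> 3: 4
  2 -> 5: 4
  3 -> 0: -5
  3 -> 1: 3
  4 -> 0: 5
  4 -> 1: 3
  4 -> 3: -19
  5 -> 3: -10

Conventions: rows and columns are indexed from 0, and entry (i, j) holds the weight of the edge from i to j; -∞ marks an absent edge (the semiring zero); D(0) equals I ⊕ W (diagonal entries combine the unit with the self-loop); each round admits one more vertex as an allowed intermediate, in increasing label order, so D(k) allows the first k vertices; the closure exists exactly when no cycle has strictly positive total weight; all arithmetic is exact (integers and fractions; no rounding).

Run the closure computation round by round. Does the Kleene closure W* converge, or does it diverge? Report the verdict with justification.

D(0):
  [0, -∞, -∞, -17, -2, -∞]
  [-7, 0, -∞, 9, -∞, -∞]
  [-∞, 7, 0, 4, -∞, 4]
  [-5, 3, -∞, 0, -∞, -∞]
  [5, 3, -∞, -19, 0, -∞]
  [-∞, -∞, -∞, -10, -∞, 0]
Detection: at round 1, diagonal entry (4, 4) turns strictly positive.
Key observation: the cycle 4->0->4 has total weight 5 + (-2), which is strictly positive.
Answer: DIVERGES — positive cycle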